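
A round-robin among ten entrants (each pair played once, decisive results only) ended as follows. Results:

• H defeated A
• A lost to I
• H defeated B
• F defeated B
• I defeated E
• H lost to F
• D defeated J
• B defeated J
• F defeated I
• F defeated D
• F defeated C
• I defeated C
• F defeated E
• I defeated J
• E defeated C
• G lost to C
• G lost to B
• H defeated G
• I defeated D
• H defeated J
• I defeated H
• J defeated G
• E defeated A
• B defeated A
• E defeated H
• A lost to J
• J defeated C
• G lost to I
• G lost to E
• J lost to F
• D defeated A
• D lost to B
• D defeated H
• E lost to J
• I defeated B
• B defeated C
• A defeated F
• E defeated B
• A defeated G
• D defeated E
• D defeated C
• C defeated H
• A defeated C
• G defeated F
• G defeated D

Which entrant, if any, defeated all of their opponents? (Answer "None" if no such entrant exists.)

Highest win total is I with 8 (out of 9 possible).
I lost to F, so no entrant went undefeated.

None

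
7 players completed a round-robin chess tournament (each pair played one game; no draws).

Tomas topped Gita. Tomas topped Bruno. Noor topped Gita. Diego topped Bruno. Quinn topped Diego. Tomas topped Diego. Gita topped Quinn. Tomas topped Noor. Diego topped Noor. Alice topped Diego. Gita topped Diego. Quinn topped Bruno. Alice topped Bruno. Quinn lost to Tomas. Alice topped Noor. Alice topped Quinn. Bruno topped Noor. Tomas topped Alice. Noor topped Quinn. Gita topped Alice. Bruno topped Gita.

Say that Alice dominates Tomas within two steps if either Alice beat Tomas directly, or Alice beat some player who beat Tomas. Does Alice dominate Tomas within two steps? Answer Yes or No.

Alice did not beat Tomas directly.
Alice beat Noor, Diego, Quinn, Bruno, but each of them lost to Tomas. No two-step path.

No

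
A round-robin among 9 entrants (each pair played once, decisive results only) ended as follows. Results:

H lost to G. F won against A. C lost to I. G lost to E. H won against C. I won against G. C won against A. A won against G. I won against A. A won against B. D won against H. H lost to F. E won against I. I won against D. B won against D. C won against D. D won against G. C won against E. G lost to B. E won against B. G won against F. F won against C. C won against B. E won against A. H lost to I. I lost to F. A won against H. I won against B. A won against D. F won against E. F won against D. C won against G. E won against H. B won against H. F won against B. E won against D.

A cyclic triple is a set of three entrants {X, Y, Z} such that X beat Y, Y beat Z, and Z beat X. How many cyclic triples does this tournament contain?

12

Win totals: A 4, B 3, C 5, D 2, E 6, F 7, G 2, H 1, I 6.
An entrant with w wins dominates both others in C(w,2) triples; summing gives 6 + 3 + 10 + 1 + 15 + 21 + 1 + 0 + 15 = 72 transitive triples.
Total triples C(9,3) = 84, so cyclic triples = 84 − 72 = 12.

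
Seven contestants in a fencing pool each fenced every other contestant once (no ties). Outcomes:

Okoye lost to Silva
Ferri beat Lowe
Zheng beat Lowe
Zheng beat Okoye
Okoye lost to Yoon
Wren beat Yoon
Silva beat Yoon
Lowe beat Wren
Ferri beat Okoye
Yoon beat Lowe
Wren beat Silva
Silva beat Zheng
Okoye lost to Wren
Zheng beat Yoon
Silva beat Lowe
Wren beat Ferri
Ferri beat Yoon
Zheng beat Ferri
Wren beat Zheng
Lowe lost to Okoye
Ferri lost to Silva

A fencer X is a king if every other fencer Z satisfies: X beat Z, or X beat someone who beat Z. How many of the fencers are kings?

Okoye cannot reach Yoon, Zheng, Ferri, Silva in two steps.
Wren reaches everyone (king).
Lowe reaches everyone (king).
Yoon cannot reach Zheng, Ferri, Silva in two steps.
Zheng cannot reach Silva in two steps.
Ferri cannot reach Zheng, Silva in two steps.
Silva reaches everyone (king).
Kings: Wren, Lowe, Silva — 3.

3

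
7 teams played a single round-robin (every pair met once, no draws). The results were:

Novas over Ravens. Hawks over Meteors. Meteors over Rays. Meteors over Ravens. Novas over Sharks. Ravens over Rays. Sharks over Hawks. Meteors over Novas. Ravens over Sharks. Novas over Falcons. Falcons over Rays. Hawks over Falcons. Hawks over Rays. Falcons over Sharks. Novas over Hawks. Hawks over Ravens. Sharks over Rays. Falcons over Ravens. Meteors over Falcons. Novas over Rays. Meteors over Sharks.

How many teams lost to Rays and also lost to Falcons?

Rays beat: no one.
Falcons beat: Sharks, Ravens, Rays.
No one was beaten by both.

0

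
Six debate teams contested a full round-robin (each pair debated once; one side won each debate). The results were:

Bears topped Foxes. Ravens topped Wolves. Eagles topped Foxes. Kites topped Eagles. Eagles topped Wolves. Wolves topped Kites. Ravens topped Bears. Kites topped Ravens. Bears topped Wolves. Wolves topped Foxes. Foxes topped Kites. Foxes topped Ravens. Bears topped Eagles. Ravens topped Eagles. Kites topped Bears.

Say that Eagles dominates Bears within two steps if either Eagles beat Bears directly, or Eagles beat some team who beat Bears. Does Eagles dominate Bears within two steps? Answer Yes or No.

Eagles did not beat Bears directly.
Eagles beat Wolves, Foxes, but each of them lost to Bears. No two-step path.

No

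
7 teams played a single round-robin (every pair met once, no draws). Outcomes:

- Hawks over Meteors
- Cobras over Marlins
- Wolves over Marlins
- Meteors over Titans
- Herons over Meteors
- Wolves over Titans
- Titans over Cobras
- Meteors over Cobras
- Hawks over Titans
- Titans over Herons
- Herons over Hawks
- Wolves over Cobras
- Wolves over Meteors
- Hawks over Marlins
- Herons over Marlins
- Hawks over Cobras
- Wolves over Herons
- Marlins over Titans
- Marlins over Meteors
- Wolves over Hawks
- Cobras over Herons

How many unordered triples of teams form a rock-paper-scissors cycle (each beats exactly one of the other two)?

Win totals: Wolves 6, Hawks 4, Cobras 2, Meteors 2, Marlins 2, Herons 3, Titans 2.
A team with w wins dominates both others in C(w,2) triples; summing gives 15 + 6 + 1 + 1 + 1 + 3 + 1 = 28 transitive triples.
Total triples C(7,3) = 35, so cyclic triples = 35 − 28 = 7.

7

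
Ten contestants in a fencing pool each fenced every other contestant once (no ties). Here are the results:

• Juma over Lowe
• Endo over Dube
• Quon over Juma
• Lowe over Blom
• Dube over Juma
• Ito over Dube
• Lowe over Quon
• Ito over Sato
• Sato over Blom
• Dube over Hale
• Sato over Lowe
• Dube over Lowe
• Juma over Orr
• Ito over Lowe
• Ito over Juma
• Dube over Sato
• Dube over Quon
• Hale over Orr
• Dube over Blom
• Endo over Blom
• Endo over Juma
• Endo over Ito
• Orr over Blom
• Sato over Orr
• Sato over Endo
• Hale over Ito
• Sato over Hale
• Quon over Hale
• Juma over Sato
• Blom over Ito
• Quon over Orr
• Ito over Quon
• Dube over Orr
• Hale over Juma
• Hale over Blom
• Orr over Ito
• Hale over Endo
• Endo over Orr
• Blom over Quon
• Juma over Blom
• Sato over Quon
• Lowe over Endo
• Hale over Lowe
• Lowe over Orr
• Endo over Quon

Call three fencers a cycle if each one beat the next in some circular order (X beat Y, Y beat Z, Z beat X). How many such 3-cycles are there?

Win totals: Juma 4, Sato 6, Blom 2, Quon 3, Ito 5, Hale 6, Endo 6, Dube 7, Orr 2, Lowe 4.
A fencer with w wins dominates both others in C(w,2) triples; summing gives 6 + 15 + 1 + 3 + 10 + 15 + 15 + 21 + 1 + 6 = 93 transitive triples.
Total triples C(10,3) = 120, so cyclic triples = 120 − 93 = 27.

27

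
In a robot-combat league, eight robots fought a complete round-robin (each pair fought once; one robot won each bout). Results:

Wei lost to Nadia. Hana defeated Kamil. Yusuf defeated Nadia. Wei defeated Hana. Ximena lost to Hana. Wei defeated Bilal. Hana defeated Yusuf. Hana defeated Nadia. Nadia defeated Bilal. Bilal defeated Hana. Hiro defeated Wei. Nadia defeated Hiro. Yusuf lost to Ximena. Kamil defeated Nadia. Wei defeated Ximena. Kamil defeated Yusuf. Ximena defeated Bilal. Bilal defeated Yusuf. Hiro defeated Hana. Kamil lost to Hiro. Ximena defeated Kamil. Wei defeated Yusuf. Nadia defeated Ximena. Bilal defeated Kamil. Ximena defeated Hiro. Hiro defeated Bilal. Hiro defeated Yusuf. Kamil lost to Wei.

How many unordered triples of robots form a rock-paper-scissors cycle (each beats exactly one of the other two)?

Win totals: Bilal 3, Yusuf 1, Hana 4, Wei 5, Kamil 2, Hiro 5, Nadia 4, Ximena 4.
A robot with w wins dominates both others in C(w,2) triples; summing gives 3 + 0 + 6 + 10 + 1 + 10 + 6 + 6 = 42 transitive triples.
Total triples C(8,3) = 56, so cyclic triples = 56 − 42 = 14.

14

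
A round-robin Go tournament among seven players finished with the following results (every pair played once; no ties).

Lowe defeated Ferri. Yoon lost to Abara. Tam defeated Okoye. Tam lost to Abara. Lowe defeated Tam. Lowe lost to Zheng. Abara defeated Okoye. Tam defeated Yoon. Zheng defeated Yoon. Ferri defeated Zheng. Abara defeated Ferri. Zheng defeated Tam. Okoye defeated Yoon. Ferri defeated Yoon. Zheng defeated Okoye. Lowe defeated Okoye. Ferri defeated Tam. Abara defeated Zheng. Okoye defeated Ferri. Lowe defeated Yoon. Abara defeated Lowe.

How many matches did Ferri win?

3

Ferri's results: beat Zheng, Yoon, Tam; lost to Lowe, Okoye, Abara.
That is 3 wins.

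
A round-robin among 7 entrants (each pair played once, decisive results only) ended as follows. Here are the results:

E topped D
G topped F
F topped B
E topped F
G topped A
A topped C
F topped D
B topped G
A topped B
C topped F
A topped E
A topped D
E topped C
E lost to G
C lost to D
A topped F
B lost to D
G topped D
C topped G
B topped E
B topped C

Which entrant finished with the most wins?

A

Win totals: A 5, B 3, C 2, D 2, E 3, F 2, G 4.
A leads with 5 wins (next highest: 4).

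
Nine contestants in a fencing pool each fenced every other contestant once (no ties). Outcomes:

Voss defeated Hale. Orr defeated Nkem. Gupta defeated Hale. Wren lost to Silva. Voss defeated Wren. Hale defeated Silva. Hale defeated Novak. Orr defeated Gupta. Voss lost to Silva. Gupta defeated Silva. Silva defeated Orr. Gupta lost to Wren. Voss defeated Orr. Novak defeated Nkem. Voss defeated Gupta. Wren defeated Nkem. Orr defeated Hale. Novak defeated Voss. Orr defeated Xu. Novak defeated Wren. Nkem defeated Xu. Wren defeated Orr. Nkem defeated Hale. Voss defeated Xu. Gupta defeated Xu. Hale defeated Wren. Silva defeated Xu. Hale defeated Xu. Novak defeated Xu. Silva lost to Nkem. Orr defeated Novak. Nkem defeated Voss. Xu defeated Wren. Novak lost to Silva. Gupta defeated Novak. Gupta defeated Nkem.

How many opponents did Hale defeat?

Hale's results: beat Silva, Novak, Wren, Xu; lost to Orr, Nkem, Voss, Gupta.
That is 4 wins.

4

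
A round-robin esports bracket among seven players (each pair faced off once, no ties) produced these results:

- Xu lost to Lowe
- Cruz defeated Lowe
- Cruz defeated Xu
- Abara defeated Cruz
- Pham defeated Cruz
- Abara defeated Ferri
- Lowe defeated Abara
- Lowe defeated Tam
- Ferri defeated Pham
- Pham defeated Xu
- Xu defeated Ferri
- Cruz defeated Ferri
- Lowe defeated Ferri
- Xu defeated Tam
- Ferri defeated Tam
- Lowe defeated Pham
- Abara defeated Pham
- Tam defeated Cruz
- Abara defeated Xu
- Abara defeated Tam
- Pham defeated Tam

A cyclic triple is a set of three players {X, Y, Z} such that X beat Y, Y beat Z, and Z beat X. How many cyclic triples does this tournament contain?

Win totals: Lowe 5, Abara 5, Pham 3, Ferri 2, Xu 2, Tam 1, Cruz 3.
A player with w wins dominates both others in C(w,2) triples; summing gives 10 + 10 + 3 + 1 + 1 + 0 + 3 = 28 transitive triples.
Total triples C(7,3) = 35, so cyclic triples = 35 − 28 = 7.

7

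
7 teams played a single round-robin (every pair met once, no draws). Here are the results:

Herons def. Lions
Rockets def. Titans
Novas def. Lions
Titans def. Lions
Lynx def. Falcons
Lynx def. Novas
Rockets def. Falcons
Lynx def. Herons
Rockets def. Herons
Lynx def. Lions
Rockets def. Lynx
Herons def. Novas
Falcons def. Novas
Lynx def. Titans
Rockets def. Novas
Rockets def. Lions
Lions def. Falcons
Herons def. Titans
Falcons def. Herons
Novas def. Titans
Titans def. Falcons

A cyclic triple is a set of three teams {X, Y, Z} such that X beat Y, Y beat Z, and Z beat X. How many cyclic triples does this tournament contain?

4

Win totals: Lynx 5, Falcons 2, Titans 2, Lions 1, Rockets 6, Herons 3, Novas 2.
A team with w wins dominates both others in C(w,2) triples; summing gives 10 + 1 + 1 + 0 + 15 + 3 + 1 = 31 transitive triples.
Total triples C(7,3) = 35, so cyclic triples = 35 − 31 = 4.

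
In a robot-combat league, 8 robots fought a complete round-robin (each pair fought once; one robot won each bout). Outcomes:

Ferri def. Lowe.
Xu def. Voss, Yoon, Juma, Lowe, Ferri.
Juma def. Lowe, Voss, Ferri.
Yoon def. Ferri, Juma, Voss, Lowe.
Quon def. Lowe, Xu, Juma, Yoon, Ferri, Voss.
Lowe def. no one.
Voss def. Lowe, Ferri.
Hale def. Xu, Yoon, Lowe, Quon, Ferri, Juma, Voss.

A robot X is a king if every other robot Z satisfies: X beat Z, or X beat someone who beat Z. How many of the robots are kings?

1

Yoon cannot reach Hale, Quon, Xu in two steps.
Voss cannot reach Yoon, Hale, Juma, Quon, Xu in two steps.
Hale reaches everyone (king).
Juma cannot reach Yoon, Hale, Quon, Xu in two steps.
Ferri cannot reach Yoon, Voss, Hale, Juma, Quon, Xu in two steps.
Quon cannot reach Hale in two steps.
Lowe cannot reach Yoon, Voss, Hale, Juma, Ferri, Quon, Xu in two steps.
Xu cannot reach Hale, Quon in two steps.
Kings: Hale — 1.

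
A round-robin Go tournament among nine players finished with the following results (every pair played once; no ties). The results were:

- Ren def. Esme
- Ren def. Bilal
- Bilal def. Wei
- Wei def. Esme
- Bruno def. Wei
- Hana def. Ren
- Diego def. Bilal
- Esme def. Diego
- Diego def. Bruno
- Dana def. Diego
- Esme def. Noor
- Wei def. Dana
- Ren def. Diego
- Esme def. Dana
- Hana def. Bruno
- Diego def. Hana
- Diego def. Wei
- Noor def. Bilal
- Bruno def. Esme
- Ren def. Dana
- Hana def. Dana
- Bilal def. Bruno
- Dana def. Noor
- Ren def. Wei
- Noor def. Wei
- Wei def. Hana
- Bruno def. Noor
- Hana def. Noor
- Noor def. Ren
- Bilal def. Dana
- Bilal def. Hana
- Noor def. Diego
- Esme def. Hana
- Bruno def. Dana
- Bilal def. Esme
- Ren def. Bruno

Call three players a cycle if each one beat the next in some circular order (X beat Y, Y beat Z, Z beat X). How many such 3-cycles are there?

Win totals: Diego 4, Bruno 4, Ren 6, Bilal 5, Noor 4, Wei 3, Esme 4, Hana 4, Dana 2.
A player with w wins dominates both others in C(w,2) triples; summing gives 6 + 6 + 15 + 10 + 6 + 3 + 6 + 6 + 1 = 59 transitive triples.
Total triples C(9,3) = 84, so cyclic triples = 84 − 59 = 25.

25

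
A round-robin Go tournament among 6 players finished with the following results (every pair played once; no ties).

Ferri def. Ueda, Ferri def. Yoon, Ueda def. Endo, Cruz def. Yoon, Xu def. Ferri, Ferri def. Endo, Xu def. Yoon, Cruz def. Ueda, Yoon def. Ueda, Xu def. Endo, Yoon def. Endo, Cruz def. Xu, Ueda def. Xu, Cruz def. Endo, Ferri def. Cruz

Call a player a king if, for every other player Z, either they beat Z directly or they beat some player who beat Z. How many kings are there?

3

Endo cannot reach Ueda, Cruz, Ferri, Yoon, Xu in two steps.
Ueda cannot reach Cruz in two steps.
Cruz reaches everyone (king).
Ferri reaches everyone (king).
Yoon cannot reach Cruz, Ferri in two steps.
Xu reaches everyone (king).
Kings: Cruz, Ferri, Xu — 3.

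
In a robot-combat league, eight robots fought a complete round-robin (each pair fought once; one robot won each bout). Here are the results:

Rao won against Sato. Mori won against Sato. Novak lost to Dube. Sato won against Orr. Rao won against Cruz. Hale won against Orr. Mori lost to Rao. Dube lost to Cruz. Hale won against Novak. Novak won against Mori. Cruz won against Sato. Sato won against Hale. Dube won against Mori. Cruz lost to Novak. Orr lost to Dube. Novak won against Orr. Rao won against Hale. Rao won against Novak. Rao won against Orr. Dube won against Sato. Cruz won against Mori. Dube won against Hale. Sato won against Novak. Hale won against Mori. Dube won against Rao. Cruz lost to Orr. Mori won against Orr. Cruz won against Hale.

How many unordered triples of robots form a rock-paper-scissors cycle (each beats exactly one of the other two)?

10

Win totals: Hale 3, Dube 6, Mori 2, Sato 3, Cruz 4, Rao 6, Orr 1, Novak 3.
A robot with w wins dominates both others in C(w,2) triples; summing gives 3 + 15 + 1 + 3 + 6 + 15 + 0 + 3 = 46 transitive triples.
Total triples C(8,3) = 56, so cyclic triples = 56 − 46 = 10.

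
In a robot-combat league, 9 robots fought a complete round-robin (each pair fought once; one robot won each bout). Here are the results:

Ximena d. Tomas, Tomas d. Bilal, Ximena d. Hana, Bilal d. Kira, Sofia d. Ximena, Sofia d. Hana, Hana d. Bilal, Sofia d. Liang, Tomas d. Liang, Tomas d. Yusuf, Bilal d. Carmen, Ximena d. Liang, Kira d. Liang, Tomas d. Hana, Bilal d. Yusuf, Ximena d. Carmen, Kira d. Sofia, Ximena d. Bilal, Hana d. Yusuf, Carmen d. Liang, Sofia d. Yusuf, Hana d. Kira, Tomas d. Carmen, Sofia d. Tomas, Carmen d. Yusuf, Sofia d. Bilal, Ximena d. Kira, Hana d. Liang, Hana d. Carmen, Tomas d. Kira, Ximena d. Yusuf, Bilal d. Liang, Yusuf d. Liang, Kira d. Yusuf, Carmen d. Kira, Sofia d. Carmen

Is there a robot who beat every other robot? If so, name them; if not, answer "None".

Highest win total is Ximena with 7 (out of 8 possible).
Ximena lost to Sofia, so no robot went undefeated.

None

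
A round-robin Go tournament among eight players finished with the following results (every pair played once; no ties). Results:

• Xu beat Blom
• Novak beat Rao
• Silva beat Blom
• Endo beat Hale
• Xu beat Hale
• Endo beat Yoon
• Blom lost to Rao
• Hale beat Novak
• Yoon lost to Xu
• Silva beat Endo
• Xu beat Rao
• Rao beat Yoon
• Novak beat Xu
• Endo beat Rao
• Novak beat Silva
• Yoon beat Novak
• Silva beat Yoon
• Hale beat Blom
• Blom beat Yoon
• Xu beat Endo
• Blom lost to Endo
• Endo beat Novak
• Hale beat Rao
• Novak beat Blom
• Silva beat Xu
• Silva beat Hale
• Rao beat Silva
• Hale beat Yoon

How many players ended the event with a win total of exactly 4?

Win totals: Silva 5, Endo 5, Yoon 1, Hale 4, Xu 5, Rao 3, Novak 4, Blom 1.
Exactly 4: Hale, Novak — 2 players.

2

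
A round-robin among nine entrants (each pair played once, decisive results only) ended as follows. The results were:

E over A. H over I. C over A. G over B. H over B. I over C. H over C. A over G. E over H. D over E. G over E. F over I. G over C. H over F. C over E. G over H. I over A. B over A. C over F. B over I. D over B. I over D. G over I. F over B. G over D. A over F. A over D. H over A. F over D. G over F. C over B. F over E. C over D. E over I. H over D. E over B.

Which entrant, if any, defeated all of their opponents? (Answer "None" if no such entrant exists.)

None

Highest win total is G with 7 (out of 8 possible).
G lost to A, so no entrant went undefeated.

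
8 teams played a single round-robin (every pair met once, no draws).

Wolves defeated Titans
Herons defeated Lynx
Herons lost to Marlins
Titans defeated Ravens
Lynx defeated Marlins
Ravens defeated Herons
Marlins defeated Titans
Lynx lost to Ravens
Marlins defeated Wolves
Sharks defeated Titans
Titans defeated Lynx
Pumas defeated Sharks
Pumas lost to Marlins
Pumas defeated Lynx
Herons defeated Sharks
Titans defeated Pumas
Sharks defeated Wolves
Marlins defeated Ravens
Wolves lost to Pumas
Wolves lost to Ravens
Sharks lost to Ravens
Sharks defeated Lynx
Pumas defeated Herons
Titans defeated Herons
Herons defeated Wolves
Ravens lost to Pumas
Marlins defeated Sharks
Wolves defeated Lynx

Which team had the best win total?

Marlins

Win totals: Marlins 6, Titans 4, Pumas 5, Lynx 1, Herons 3, Wolves 2, Sharks 3, Ravens 4.
Marlins leads with 6 wins (next highest: 5).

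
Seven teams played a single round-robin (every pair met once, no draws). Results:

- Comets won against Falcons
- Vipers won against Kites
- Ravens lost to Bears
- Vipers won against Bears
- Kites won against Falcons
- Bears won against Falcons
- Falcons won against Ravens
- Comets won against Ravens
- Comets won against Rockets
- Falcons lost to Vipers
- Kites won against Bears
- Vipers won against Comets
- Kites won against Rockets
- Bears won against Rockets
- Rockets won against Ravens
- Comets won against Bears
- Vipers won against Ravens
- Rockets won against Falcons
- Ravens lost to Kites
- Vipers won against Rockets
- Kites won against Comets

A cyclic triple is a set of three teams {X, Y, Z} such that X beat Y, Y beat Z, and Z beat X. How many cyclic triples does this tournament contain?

0

Win totals: Ravens 0, Falcons 1, Comets 4, Vipers 6, Kites 5, Bears 3, Rockets 2.
A team with w wins dominates both others in C(w,2) triples; summing gives 0 + 0 + 6 + 15 + 10 + 3 + 1 = 35 transitive triples.
Total triples C(7,3) = 35, so cyclic triples = 35 − 35 = 0.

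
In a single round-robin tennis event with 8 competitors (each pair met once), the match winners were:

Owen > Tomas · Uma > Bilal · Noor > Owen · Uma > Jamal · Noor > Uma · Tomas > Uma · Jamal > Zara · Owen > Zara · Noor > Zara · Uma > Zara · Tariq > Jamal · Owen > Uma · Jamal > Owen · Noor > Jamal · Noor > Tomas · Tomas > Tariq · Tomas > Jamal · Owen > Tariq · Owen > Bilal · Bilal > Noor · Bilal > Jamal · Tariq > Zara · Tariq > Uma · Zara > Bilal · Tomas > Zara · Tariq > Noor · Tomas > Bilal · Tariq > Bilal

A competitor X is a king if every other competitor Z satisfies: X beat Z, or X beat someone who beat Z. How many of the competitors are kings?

Owen reaches everyone (king).
Bilal cannot reach Tariq in two steps.
Tariq reaches everyone (king).
Zara cannot reach Owen, Tariq, Uma, Tomas in two steps.
Uma cannot reach Tariq, Tomas in two steps.
Noor reaches everyone (king).
Tomas reaches everyone (king).
Jamal cannot reach Noor in two steps.
Kings: Owen, Tariq, Noor, Tomas — 4.

4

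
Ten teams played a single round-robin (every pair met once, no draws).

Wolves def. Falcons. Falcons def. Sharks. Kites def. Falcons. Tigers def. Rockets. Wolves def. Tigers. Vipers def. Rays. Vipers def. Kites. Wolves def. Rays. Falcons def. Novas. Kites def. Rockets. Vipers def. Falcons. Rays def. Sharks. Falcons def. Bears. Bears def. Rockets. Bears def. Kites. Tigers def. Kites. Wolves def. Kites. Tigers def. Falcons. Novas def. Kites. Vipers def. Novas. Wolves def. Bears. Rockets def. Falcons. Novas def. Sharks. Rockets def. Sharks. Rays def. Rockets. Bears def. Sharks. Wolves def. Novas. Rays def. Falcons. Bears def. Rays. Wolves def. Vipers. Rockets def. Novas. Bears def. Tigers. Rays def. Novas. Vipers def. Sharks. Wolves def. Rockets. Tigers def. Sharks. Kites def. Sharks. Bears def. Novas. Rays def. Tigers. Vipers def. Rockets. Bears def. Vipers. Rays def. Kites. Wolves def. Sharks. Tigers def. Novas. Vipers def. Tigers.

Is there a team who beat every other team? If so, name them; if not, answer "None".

Wolves

Wolves has 9 wins out of 9 opponents — a perfect record.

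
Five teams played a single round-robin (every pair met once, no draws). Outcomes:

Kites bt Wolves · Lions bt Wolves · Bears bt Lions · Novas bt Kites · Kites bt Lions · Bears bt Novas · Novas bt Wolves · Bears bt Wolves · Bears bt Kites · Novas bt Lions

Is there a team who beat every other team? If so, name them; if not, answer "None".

Bears has 4 wins out of 4 opponents — a perfect record.

Bears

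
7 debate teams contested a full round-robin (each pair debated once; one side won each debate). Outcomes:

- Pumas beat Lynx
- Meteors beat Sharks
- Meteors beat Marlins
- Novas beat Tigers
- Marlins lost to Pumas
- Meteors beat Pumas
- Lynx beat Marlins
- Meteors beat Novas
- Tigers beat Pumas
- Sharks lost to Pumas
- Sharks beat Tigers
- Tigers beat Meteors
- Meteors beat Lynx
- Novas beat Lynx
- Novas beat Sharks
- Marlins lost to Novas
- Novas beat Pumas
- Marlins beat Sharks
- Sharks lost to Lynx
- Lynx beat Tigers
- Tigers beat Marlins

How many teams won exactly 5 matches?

2

Win totals: Novas 5, Meteors 5, Pumas 3, Tigers 3, Marlins 1, Sharks 1, Lynx 3.
Exactly 5: Novas, Meteors — 2 teams.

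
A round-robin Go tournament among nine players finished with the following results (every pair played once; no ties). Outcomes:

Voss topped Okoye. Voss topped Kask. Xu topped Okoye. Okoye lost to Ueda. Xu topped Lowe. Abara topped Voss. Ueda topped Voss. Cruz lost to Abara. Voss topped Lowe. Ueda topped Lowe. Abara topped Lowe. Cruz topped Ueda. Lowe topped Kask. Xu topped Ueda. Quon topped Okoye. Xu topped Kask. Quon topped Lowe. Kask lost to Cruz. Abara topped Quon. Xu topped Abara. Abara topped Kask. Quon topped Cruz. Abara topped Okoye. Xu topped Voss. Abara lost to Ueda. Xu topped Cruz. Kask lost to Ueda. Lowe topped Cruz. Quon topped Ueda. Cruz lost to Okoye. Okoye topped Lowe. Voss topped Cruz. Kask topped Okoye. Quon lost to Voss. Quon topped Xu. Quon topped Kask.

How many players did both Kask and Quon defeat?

Kask beat: Okoye.
Quon beat: Cruz, Ueda, Xu, Lowe, Kask, Okoye.
Both beat: Okoye — 1.

1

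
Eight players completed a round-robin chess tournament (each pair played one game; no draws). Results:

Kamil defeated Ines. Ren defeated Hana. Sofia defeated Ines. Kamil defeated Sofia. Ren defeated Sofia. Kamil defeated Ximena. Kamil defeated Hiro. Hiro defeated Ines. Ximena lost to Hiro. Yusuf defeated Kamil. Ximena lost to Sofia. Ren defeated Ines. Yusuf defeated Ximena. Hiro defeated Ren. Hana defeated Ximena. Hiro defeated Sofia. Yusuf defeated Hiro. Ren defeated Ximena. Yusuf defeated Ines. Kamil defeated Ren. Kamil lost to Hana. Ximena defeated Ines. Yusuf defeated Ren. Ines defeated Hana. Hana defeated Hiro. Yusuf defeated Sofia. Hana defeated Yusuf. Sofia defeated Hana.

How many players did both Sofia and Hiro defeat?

Sofia beat: Ximena, Ines, Hana.
Hiro beat: Ren, Ximena, Ines, Sofia.
Both beat: Ximena, Ines — 2.

2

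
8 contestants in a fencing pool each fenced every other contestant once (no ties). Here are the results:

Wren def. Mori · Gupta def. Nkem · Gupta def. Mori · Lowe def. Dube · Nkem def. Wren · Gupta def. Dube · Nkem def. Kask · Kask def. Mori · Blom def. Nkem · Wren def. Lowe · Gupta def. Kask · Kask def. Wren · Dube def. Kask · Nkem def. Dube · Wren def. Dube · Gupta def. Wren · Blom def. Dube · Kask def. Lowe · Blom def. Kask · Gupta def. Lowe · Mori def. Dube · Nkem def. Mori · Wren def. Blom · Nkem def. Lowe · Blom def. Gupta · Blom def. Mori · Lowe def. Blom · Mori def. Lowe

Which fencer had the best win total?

Win totals: Lowe 2, Mori 2, Nkem 5, Dube 1, Kask 3, Wren 4, Gupta 6, Blom 5.
Gupta leads with 6 wins (next highest: 5).

Gupta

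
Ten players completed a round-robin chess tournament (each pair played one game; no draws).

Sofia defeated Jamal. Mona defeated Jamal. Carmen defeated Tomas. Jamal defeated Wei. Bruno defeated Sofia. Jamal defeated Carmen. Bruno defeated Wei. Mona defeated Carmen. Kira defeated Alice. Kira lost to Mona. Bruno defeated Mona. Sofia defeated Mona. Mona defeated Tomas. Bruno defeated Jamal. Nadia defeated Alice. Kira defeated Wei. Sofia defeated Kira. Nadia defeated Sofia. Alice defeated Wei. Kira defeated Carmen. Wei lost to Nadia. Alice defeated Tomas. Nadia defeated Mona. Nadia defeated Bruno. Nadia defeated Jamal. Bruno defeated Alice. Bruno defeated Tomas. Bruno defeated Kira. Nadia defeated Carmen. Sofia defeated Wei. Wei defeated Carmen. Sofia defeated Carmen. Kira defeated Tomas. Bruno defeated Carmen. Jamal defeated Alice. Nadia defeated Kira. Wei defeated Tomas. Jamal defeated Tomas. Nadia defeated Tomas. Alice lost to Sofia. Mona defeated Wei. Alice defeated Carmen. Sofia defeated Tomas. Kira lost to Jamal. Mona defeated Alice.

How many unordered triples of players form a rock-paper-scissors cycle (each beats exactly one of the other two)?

0

Win totals: Jamal 5, Bruno 8, Carmen 1, Wei 2, Tomas 0, Alice 3, Sofia 7, Nadia 9, Kira 4, Mona 6.
A player with w wins dominates both others in C(w,2) triples; summing gives 10 + 28 + 0 + 1 + 0 + 3 + 21 + 36 + 6 + 15 = 120 transitive triples.
Total triples C(10,3) = 120, so cyclic triples = 120 − 120 = 0.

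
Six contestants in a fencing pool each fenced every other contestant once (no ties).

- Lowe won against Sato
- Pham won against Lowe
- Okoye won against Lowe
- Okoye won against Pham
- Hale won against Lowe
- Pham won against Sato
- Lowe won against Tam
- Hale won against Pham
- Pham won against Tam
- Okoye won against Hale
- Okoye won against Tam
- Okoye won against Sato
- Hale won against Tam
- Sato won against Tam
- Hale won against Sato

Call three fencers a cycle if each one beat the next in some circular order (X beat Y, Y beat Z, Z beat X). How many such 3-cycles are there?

0

Of the C(6,3) = 20 triples, the cyclic ones are: none.
That is 0.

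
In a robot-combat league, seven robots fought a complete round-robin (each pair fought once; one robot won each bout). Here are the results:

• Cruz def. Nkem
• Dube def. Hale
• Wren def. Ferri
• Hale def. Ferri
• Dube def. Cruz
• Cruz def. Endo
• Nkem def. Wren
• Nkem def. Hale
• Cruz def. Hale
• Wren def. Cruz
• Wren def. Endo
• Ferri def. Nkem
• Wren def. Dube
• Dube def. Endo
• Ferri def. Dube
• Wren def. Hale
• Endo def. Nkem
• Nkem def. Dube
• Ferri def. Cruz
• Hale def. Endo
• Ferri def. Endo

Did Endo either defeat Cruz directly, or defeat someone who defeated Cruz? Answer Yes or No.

No

Endo did not beat Cruz directly.
Endo beat Nkem, but each of them lost to Cruz. No two-step path.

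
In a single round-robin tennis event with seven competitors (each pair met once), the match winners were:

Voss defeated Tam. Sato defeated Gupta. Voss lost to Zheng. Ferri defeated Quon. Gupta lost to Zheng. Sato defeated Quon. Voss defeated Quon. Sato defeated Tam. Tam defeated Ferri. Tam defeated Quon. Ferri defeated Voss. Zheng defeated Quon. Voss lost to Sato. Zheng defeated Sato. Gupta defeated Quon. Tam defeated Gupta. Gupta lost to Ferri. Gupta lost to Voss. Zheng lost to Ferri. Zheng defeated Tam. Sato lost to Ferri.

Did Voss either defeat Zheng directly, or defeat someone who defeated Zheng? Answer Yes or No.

Voss did not beat Zheng directly.
Voss beat Tam, Gupta, Quon, but each of them lost to Zheng. No two-step path.

No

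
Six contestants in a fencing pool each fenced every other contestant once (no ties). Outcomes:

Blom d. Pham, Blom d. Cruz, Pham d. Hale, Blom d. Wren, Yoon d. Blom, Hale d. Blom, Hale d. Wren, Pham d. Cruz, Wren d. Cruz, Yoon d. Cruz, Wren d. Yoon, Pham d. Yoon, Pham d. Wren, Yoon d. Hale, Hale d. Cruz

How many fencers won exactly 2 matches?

1

Win totals: Blom 3, Yoon 3, Hale 3, Wren 2, Cruz 0, Pham 4.
Exactly 2: Wren — 1 fencer.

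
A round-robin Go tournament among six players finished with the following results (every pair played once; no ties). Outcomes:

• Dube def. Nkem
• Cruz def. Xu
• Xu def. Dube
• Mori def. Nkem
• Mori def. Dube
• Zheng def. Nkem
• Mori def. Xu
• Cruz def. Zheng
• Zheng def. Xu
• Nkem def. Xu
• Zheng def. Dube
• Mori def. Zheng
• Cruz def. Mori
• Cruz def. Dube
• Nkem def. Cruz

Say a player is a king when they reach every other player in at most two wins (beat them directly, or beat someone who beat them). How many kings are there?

3

Dube cannot reach Mori, Zheng in two steps.
Nkem reaches everyone (king).
Xu cannot reach Mori, Zheng, Cruz in two steps.
Mori reaches everyone (king).
Zheng cannot reach Mori in two steps.
Cruz reaches everyone (king).
Kings: Nkem, Mori, Cruz — 3.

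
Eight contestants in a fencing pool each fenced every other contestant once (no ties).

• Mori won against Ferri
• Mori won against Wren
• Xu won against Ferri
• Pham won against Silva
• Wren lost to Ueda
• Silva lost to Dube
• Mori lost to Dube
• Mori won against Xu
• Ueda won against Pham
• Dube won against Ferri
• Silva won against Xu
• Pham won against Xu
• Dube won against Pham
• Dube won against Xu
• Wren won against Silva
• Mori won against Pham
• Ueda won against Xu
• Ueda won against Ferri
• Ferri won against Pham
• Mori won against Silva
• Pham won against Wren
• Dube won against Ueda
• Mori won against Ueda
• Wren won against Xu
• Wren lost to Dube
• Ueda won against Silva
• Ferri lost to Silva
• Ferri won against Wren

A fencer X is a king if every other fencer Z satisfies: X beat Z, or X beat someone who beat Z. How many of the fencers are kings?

1

Xu cannot reach Silva, Ueda, Mori, Dube in two steps.
Pham cannot reach Ueda, Mori, Dube in two steps.
Silva cannot reach Ueda, Mori, Dube in two steps.
Wren cannot reach Pham, Ueda, Mori, Dube in two steps.
Ueda cannot reach Mori, Dube in two steps.
Mori cannot reach Dube in two steps.
Ferri cannot reach Ueda, Mori, Dube in two steps.
Dube reaches everyone (king).
Kings: Dube — 1.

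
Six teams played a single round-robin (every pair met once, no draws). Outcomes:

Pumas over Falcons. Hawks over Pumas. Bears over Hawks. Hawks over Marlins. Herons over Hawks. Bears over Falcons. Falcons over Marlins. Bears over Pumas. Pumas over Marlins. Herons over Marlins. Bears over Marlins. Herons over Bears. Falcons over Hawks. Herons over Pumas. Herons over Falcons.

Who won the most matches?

Herons

Win totals: Hawks 2, Falcons 2, Bears 4, Pumas 2, Herons 5, Marlins 0.
Herons leads with 5 wins (next highest: 4).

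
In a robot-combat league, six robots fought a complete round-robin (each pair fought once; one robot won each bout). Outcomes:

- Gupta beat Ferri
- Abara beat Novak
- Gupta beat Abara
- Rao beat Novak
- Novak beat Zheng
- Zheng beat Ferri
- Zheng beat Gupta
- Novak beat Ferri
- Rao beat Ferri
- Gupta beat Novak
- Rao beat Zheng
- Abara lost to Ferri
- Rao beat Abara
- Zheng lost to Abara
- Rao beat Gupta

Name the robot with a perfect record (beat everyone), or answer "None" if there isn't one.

Rao

Rao has 5 wins out of 5 opponents — a perfect record.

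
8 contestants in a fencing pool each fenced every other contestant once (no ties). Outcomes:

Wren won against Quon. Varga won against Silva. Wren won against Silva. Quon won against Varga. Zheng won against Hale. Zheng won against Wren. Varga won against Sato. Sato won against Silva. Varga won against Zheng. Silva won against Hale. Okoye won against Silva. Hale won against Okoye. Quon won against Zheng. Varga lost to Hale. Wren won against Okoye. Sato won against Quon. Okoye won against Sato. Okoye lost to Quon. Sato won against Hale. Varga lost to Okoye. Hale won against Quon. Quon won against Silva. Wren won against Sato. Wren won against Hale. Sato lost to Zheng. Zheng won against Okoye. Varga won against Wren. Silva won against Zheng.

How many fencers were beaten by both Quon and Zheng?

1

Quon beat: Silva, Zheng, Varga, Okoye.
Zheng beat: Sato, Hale, Wren, Okoye.
Both beat: Okoye — 1.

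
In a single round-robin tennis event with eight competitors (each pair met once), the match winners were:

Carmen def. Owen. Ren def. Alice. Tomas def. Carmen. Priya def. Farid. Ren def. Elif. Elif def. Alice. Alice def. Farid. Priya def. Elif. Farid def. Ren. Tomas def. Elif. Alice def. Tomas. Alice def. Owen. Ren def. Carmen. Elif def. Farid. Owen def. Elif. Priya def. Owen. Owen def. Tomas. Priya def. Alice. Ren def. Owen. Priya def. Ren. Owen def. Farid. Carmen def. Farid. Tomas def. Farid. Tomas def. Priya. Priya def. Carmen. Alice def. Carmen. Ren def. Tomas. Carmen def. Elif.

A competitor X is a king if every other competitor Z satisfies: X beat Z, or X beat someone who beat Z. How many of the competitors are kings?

5

Farid cannot reach Priya in two steps.
Ren reaches everyone (king).
Tomas reaches everyone (king).
Alice reaches everyone (king).
Owen reaches everyone (king).
Carmen cannot reach Priya in two steps.
Priya reaches everyone (king).
Elif cannot reach Priya in two steps.
Kings: Ren, Tomas, Alice, Owen, Priya — 5.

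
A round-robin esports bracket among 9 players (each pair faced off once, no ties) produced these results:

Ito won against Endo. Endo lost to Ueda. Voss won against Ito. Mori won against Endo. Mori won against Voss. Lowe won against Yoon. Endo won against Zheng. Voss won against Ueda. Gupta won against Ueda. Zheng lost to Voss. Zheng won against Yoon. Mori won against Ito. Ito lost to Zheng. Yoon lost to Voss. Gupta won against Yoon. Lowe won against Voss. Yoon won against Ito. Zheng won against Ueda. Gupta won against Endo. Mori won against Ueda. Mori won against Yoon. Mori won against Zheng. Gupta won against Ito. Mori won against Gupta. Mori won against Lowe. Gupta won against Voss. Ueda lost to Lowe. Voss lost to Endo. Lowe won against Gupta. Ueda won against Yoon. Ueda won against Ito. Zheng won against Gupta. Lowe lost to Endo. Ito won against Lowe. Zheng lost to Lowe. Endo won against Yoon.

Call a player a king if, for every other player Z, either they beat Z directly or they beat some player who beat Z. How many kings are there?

Endo cannot reach Mori in two steps.
Zheng cannot reach Mori in two steps.
Yoon cannot reach Zheng, Gupta, Mori, Voss, Ueda in two steps.
Lowe cannot reach Mori in two steps.
Gupta cannot reach Mori in two steps.
Mori reaches everyone (king).
Voss cannot reach Mori in two steps.
Ueda cannot reach Gupta, Mori in two steps.
Ito cannot reach Mori in two steps.
Kings: Mori — 1.

1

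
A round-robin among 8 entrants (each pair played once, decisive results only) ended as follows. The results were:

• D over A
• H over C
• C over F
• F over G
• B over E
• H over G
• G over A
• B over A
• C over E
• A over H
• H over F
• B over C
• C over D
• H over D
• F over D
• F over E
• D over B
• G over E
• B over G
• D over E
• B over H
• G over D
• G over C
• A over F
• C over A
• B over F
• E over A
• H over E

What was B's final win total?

6

B's results: beat A, C, E, F, G, H; lost to D.
That is 6 wins.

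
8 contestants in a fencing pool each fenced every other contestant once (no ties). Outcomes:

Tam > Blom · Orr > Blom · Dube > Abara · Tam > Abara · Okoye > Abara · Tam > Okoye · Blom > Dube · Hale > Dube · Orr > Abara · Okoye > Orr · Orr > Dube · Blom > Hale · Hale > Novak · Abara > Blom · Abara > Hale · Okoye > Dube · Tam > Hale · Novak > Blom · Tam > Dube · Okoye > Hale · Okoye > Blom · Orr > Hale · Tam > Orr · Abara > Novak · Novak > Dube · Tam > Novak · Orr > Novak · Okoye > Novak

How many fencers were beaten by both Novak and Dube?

Novak beat: Dube, Blom.
Dube beat: Abara.
No one was beaten by both.

0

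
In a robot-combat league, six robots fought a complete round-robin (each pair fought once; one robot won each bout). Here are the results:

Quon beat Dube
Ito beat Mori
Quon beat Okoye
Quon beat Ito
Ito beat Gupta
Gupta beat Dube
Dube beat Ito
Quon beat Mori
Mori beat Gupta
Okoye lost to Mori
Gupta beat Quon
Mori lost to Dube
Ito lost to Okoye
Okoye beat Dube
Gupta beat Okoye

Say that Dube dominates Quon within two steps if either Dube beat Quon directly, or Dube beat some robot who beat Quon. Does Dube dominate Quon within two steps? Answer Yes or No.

No

Dube did not beat Quon directly.
Dube beat Mori, Ito, but each of them lost to Quon. No two-step path.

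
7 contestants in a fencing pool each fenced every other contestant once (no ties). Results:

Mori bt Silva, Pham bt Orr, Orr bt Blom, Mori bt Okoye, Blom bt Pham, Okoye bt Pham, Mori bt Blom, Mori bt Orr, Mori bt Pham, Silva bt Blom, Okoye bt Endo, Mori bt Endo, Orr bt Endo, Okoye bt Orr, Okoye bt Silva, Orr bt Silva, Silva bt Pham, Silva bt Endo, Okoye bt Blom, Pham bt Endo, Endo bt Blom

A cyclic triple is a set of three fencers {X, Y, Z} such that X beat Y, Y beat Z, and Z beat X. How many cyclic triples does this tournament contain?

3

Win totals: Endo 1, Orr 3, Pham 2, Okoye 5, Blom 1, Mori 6, Silva 3.
A fencer with w wins dominates both others in C(w,2) triples; summing gives 0 + 3 + 1 + 10 + 0 + 15 + 3 = 32 transitive triples.
Total triples C(7,3) = 35, so cyclic triples = 35 − 32 = 3.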